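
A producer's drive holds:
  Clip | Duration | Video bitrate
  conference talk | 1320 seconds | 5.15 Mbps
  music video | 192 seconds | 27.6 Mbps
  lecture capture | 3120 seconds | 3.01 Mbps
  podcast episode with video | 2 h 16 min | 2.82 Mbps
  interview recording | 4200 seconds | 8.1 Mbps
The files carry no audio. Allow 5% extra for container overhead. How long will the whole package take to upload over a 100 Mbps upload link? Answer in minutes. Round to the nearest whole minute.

14 minutes

conference talk: 5.150 Mbps × 1320 s × 1.05 = 7137.9 Mb
music video: 27.600 Mbps × 192 s × 1.05 = 5564.2 Mb
lecture capture: 3.010 Mbps × 3120 s × 1.05 = 9860.8 Mb
podcast episode with video: 2.820 Mbps × 8160 s × 1.05 = 24161.8 Mb
interview recording: 8.100 Mbps × 4200 s × 1.05 = 35721.0 Mb
Total: 82445.6 Mb = 10305.7 MB.
At 100 Mbps: 82445.6 / 100 = 824 s ≈ 13.7 minutes.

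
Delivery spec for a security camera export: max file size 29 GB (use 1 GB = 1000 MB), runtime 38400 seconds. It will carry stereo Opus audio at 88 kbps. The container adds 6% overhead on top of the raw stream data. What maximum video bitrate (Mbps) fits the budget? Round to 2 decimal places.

Budget: 29 GB = 232000.0 Mb.
Stream payload after overhead: 232000.0 / 1.06 = 218867.9 Mb.
Total bitrate budget: 218867.9 Mb / 38400 s = 5.700 Mbps.
Audio: 88 kbps = 0.088 Mbps.
Video: 5.700 − 0.088 = 5.612 Mbps.

5.61 Mbps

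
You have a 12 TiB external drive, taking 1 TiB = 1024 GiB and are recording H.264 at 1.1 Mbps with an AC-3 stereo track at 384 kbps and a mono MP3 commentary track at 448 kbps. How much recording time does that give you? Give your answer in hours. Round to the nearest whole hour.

15176 hours

Audio total: 384 + 448 = 832 kbps = 0.832 Mbps.
Total bitrate: 1.1 + 0.832 = 1.932 Mbps.
Capacity: 12 TiB = 105,553,116 Mb.
Recording time: 105,553,116 / 1.932 = 54,634,118 s ≈ 15,176 hours.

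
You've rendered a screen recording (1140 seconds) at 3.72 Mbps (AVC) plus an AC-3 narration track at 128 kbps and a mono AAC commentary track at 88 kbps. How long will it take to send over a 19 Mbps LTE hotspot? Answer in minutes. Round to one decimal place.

Audio total: 128 + 88 = 216 kbps = 0.216 Mbps.
Total bitrate: 3.936 Mbps.
File: 3.936 Mbps × 1140 s = 4487.0 Mb.
At 19 Mbps: 4487.0 / 19 = 236.2 s ≈ 3.94 minutes.

3.9 minutes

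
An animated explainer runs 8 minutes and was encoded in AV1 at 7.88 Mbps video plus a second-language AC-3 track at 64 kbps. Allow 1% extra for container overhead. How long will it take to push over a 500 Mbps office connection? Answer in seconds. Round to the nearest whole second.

8 seconds

8 min = 480 s
Audio: 64 kbps = 0.064 Mbps.
Total bitrate: 7.944 Mbps.
File: 7.944 Mbps × 480 s = 3813.1 Mb.
With 1% container overhead: ×1.01. → 3851.3 Mb.
At 500 Mbps: 3851.3 / 500 = 7.7 s ≈ 7.7 seconds.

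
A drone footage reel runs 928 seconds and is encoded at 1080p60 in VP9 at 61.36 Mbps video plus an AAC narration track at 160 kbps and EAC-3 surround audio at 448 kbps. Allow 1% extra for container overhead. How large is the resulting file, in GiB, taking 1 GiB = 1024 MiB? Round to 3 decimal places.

Audio total: 160 + 448 = 608 kbps = 0.608 Mbps.
Total bitrate: 61.36 + 0.608 = 61.968 Mbps.
Stream data: 61.968 Mbps × 928 s = 57506.3 Mb.
With 1% container overhead: ×1.01.
58,081 Mb = 7,260,170,880 bytes ÷ 1,073,741,824 = 6.762 GiB.

6.762 GiB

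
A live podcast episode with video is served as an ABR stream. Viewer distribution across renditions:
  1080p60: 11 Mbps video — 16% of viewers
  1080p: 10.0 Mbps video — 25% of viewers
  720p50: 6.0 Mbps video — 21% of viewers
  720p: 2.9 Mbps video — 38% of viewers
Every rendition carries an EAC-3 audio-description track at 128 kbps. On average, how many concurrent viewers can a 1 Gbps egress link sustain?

Audio: 128 kbps = 0.128 Mbps.
Average per-viewer bitrate: 0.16×11.128 + 0.25×10.128 + 0.21×6.128 + 0.38×3.028 = 6.750 Mbps.
1 Gbps = 1,000 Mbps; 1,000 / 6.750 = 148.15 → 148.

148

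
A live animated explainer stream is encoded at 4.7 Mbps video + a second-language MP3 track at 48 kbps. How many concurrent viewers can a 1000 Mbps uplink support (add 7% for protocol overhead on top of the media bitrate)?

196

Audio: 48 kbps = 0.048 Mbps.
Per-viewer media rate: 4.748 Mbps.
On the wire with 7% overhead: 5.080 Mbps.
1000 Mbps = 1,000 Mbps; 1,000 / 5.080 = 196.84 → 196 viewers.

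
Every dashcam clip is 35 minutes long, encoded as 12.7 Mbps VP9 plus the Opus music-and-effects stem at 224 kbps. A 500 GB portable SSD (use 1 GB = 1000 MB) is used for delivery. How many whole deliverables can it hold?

35 min = 2100 s
Audio: 224 kbps = 0.224 Mbps.
Total bitrate: 12.924 Mbps.
Per item: 12.924 Mbps × 2100 s = 27,140 Mb = 3,393 MB.
Capacity: 500 GB = 4,000,000 Mb; 147.38 items → 147 complete.

147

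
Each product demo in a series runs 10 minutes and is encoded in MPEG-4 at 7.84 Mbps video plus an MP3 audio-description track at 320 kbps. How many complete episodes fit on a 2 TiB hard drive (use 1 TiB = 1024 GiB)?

10 min = 600 s
Audio: 320 kbps = 0.320 Mbps.
Total bitrate: 8.160 Mbps.
Per item: 8.160 Mbps × 600 s = 4,896 Mb = 612.0 MB.
Capacity: 2 TiB = 17,592,186 Mb; 3593.18 items → 3593 complete.

3593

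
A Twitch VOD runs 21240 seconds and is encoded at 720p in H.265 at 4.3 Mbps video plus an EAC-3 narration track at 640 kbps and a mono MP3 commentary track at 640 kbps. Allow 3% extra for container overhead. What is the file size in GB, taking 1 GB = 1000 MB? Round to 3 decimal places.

15.259 GB

Audio total: 640 + 640 = 1280 kbps = 1.280 Mbps.
Total bitrate: 4.3 + 1.280 = 5.580 Mbps.
Stream data: 5.580 Mbps × 21240 s = 118519.2 Mb.
With 3% container overhead: ×1.03.
122,075 Mb ÷ 8 = 15,259 MB → 15.26 GB.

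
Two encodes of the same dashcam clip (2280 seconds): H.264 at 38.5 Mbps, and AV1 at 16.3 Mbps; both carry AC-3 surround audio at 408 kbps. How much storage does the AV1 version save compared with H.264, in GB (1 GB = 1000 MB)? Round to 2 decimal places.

6.33 GB

Audio: 408 kbps = 0.408 Mbps.
H.264: 38.908 Mbps × 2280 s = 88710.2 Mb = 11.089 GB.
AV1: 16.708 Mbps × 2280 s = 38094.2 Mb = 4.762 GB.
Saving: 11.089 − 4.762 = 6.327 GB.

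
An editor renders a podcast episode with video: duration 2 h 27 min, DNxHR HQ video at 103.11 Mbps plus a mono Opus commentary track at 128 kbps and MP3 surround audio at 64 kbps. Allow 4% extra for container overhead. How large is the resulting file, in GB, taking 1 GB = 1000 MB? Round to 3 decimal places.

118.446 GB

2 h 27 min = 147 min = 8820 s
Audio total: 128 + 64 = 192 kbps = 0.192 Mbps.
Total bitrate: 103.11 + 0.192 = 103.302 Mbps.
Stream data: 103.302 Mbps × 8820 s = 911123.6 Mb.
With 4% container overhead: ×1.04.
947,569 Mb ÷ 8 = 118,446 MB → 118.4 GB.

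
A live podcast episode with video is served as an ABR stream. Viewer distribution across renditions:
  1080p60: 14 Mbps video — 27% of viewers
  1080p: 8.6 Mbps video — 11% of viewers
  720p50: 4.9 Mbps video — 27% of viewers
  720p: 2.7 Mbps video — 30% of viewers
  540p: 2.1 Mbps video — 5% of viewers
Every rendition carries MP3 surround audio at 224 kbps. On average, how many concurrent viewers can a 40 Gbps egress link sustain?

Audio: 224 kbps = 0.224 Mbps.
Average per-viewer bitrate: 0.27×14.224 + 0.11×8.824 + 0.27×5.124 + 0.30×2.924 + 0.05×2.324 = 7.188 Mbps.
40 Gbps = 40,000 Mbps; 40,000 / 7.188 = 5564.83 → 5564.

5564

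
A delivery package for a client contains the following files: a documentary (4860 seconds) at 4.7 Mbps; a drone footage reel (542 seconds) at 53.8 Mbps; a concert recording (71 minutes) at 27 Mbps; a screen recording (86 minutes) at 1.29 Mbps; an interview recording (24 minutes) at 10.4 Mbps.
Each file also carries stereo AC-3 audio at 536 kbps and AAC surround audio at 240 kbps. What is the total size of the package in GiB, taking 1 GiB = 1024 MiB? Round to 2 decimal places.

Audio total: 536 + 240 = 776 kbps = 0.776 Mbps.
documentary: 5.476 Mbps × 4860 s = 26613.4 Mb
drone footage reel: 54.576 Mbps × 542 s = 29580.2 Mb
concert recording: 27.776 Mbps × 4260 s = 118325.8 Mb
screen recording: 2.066 Mbps × 5160 s = 10660.6 Mb
interview recording: 11.176 Mbps × 1440 s = 16093.4 Mb
Total: 201273.3 Mb = 25159.2 MB.
= 23.43 GiB.

23.43 GiB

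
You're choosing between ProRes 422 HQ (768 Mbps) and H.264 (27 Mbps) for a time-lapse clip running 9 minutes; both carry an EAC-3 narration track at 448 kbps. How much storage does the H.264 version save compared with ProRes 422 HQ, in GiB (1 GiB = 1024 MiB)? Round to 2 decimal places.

9 min = 540 s
Audio: 448 kbps = 0.448 Mbps.
ProRes 422 HQ: 768.448 Mbps × 540 s = 414961.9 Mb = 48.308 GiB.
H.264: 27.448 Mbps × 540 s = 14821.9 Mb = 1.725 GiB.
Saving: 48.308 − 1.725 = 46.582 GiB.

46.58 GiB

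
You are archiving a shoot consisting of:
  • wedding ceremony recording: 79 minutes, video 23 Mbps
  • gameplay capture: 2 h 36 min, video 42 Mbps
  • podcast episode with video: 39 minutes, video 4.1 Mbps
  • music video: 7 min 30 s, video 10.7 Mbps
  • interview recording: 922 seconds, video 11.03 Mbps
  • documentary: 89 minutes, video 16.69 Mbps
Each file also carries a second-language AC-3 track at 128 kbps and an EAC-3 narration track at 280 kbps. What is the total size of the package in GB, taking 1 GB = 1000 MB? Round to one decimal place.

78.2 GB

Audio total: 128 + 280 = 408 kbps = 0.408 Mbps.
wedding ceremony recording: 23.408 Mbps × 4740 s = 110953.9 Mb
gameplay capture: 42.408 Mbps × 9360 s = 396938.9 Mb
podcast episode with video: 4.508 Mbps × 2340 s = 10548.7 Mb
music video: 11.108 Mbps × 450 s = 4998.6 Mb
interview recording: 11.438 Mbps × 922 s = 10545.8 Mb
documentary: 17.098 Mbps × 5340 s = 91303.3 Mb
Total: 625289.3 Mb = 78161.2 MB.
= 78.16 GB.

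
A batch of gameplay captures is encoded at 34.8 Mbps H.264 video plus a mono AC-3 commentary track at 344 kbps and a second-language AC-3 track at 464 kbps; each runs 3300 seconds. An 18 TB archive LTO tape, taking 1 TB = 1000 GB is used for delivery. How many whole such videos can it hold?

1225

Audio total: 344 + 464 = 808 kbps = 0.808 Mbps.
Total bitrate: 35.608 Mbps.
Per item: 35.608 Mbps × 3300 s = 117,506 Mb = 14,688 MB.
Capacity: 18 TB = 144,000,000 Mb; 1225.47 items → 1225 complete.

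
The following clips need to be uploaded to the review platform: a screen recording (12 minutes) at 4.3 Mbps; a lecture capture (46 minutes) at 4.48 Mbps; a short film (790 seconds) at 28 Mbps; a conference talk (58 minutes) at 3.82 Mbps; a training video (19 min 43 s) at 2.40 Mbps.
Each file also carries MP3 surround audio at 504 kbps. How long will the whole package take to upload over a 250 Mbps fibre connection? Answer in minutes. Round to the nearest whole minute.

Audio: 504 kbps = 0.504 Mbps.
screen recording: 4.804 Mbps × 720 s = 3458.9 Mb
lecture capture: 4.984 Mbps × 2760 s = 13755.8 Mb
short film: 28.504 Mbps × 790 s = 22518.2 Mb
conference talk: 4.324 Mbps × 3480 s = 15047.5 Mb
training video: 2.904 Mbps × 1183 s = 3435.4 Mb
Total: 58215.8 Mb = 7277.0 MB.
At 250 Mbps: 58215.8 / 250 = 233 s ≈ 3.88 minutes.

4 minutes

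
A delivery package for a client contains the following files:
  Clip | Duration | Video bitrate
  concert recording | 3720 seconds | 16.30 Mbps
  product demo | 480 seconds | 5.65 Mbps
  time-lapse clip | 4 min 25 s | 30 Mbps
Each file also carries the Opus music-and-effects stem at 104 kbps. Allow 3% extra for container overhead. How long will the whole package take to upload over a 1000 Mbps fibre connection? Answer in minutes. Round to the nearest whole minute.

1 minutes

Audio: 104 kbps = 0.104 Mbps.
concert recording: 16.404 Mbps × 3720 s × 1.03 = 62853.6 Mb
product demo: 5.754 Mbps × 480 s × 1.03 = 2844.8 Mb
time-lapse clip: 30.104 Mbps × 265 s × 1.03 = 8216.9 Mb
Total: 73915.2 Mb = 9239.4 MB.
At 1000 Mbps: 73915.2 / 1000 = 74 s ≈ 1.23 minutes.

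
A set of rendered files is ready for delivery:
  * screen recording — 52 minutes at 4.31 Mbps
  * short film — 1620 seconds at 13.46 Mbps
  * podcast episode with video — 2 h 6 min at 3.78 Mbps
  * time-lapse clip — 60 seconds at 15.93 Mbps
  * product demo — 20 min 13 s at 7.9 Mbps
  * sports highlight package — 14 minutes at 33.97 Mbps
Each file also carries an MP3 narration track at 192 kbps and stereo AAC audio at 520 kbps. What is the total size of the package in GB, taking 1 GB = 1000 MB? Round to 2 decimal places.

Audio total: 192 + 520 = 712 kbps = 0.712 Mbps.
screen recording: 5.022 Mbps × 3120 s = 15668.6 Mb
short film: 14.172 Mbps × 1620 s = 22958.6 Mb
podcast episode with video: 4.492 Mbps × 7560 s = 33959.5 Mb
time-lapse clip: 16.642 Mbps × 60 s = 998.5 Mb
product demo: 8.612 Mbps × 1213 s = 10446.4 Mb
sports highlight package: 34.682 Mbps × 840 s = 29132.9 Mb
Total: 113164.6 Mb = 14145.6 MB.
= 14.15 GB.

14.15 GB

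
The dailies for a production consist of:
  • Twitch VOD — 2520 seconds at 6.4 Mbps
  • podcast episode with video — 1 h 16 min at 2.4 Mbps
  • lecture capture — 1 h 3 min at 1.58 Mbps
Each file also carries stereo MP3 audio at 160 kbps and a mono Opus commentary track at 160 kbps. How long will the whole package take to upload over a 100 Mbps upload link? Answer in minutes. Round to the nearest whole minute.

6 minutes

Audio total: 160 + 160 = 320 kbps = 0.320 Mbps.
Twitch VOD: 6.720 Mbps × 2520 s = 16934.4 Mb
podcast episode with video: 2.720 Mbps × 4560 s = 12403.2 Mb
lecture capture: 1.900 Mbps × 3780 s = 7182.0 Mb
Total: 36519.6 Mb = 4564.9 MB.
At 100 Mbps: 36519.6 / 100 = 365 s ≈ 6.09 minutes.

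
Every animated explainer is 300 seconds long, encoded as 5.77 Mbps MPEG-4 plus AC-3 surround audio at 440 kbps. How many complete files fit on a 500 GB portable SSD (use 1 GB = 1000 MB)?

2147

Audio: 440 kbps = 0.440 Mbps.
Total bitrate: 6.210 Mbps.
Per item: 6.210 Mbps × 300 s = 1,863 Mb = 232.9 MB.
Capacity: 500 GB = 4,000,000 Mb; 2147.07 items → 2147 complete.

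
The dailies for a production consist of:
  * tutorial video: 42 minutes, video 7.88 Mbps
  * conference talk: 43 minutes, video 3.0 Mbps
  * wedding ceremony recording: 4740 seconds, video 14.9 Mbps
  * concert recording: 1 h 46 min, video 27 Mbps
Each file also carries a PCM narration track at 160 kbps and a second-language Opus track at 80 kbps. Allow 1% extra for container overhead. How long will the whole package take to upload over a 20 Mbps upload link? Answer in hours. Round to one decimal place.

3.8 hours

Audio total: 160 + 80 = 240 kbps = 0.240 Mbps.
tutorial video: 8.120 Mbps × 2520 s × 1.01 = 20667.0 Mb
conference talk: 3.240 Mbps × 2580 s × 1.01 = 8442.8 Mb
wedding ceremony recording: 15.140 Mbps × 4740 s × 1.01 = 72481.2 Mb
concert recording: 27.240 Mbps × 6360 s × 1.01 = 174978.9 Mb
Total: 276569.9 Mb = 34571.2 MB.
At 20 Mbps: 276569.9 / 20 = 13828 s ≈ 3.84 hours.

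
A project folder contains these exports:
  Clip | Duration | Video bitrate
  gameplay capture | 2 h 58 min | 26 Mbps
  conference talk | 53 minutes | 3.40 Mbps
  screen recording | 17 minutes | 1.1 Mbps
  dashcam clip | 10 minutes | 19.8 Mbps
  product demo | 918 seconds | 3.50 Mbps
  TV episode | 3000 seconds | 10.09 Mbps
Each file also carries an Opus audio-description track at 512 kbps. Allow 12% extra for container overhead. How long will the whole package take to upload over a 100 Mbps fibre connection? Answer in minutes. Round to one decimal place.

Audio: 512 kbps = 0.512 Mbps.
gameplay capture: 26.512 Mbps × 10680 s × 1.12 = 317125.9 Mb
conference talk: 3.912 Mbps × 3180 s × 1.12 = 13933.0 Mb
screen recording: 1.612 Mbps × 1020 s × 1.12 = 1841.5 Mb
dashcam clip: 20.312 Mbps × 600 s × 1.12 = 13649.7 Mb
product demo: 4.012 Mbps × 918 s × 1.12 = 4125.0 Mb
TV episode: 10.602 Mbps × 3000 s × 1.12 = 35622.7 Mb
Total: 386297.8 Mb = 48287.2 MB.
At 100 Mbps: 386297.8 / 100 = 3863 s ≈ 64.4 minutes.

64.4 minutes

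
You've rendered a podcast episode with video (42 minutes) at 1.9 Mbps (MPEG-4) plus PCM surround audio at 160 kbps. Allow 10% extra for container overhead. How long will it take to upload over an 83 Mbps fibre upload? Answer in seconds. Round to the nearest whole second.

69 seconds

42 min = 2520 s
Audio: 160 kbps = 0.160 Mbps.
Total bitrate: 2.060 Mbps.
File: 2.060 Mbps × 2520 s = 5191.2 Mb.
With 10% container overhead: ×1.10. → 5710.3 Mb.
At 83 Mbps: 5710.3 / 83 = 68.8 s ≈ 68.8 seconds.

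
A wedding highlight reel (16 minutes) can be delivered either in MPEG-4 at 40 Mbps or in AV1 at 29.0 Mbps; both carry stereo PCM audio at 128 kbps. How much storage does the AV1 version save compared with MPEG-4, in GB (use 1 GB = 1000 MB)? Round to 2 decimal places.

1.32 GB

16 min = 960 s
Audio: 128 kbps = 0.128 Mbps.
MPEG-4: 40.128 Mbps × 960 s = 38522.9 Mb = 4.815 GB.
AV1: 29.128 Mbps × 960 s = 27962.9 Mb = 3.495 GB.
Saving: 4.815 − 3.495 = 1.320 GB.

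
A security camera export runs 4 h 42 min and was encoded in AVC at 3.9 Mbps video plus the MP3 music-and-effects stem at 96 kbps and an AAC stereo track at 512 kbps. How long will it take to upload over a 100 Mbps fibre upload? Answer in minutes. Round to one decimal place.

4 h 42 min = 282 min = 16920 s
Audio total: 96 + 512 = 608 kbps = 0.608 Mbps.
Total bitrate: 4.508 Mbps.
File: 4.508 Mbps × 16920 s = 76275.4 Mb.
At 100 Mbps: 76275.4 / 100 = 762.8 s ≈ 12.7 minutes.

12.7 minutes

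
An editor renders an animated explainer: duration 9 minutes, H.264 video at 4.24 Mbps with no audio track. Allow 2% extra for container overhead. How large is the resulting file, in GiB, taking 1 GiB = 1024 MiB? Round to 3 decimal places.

9 min = 540 s
Total bitrate: 4.24 Mbps.
Stream data: 4.240 Mbps × 540 s = 2289.6 Mb.
With 2% container overhead: ×1.02.
2,335 Mb = 291,924,000 bytes ÷ 1,073,741,824 = 0.2719 GiB.

0.272 GiB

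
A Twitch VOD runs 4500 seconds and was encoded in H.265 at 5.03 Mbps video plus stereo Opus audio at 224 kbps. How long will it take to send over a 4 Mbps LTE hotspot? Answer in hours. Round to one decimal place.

1.6 hours

Audio: 224 kbps = 0.224 Mbps.
Total bitrate: 5.254 Mbps.
File: 5.254 Mbps × 4500 s = 23643.0 Mb.
At 4 Mbps: 23643.0 / 4 = 5910.8 s ≈ 1.64 hours.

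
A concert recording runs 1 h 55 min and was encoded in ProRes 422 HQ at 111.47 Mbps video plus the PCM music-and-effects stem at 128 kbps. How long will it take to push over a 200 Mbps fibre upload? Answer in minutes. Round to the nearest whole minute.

64 minutes

1 h 55 min = 115 min = 6900 s
Audio: 128 kbps = 0.128 Mbps.
Total bitrate: 111.598 Mbps.
File: 111.598 Mbps × 6900 s = 770026.2 Mb.
At 200 Mbps: 770026.2 / 200 = 3850.1 s ≈ 64.2 minutes.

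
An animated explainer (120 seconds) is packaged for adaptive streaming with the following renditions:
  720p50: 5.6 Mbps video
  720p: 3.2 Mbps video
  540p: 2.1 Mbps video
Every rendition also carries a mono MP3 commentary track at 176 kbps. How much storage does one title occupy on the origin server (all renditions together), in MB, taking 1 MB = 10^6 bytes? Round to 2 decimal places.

Audio: 176 kbps = 0.176 Mbps.
Sum of rendition bitrates: (5.6+0.176) + (3.2+0.176) + (2.1+0.176) = 11.428 Mbps.
× 120 s = 1,371 Mb = 171.4 MB = 171.4 MB.

171.42 MB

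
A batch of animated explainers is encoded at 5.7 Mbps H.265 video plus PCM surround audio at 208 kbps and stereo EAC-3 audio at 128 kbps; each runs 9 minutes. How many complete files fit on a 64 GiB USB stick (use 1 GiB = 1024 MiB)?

9 min = 540 s
Audio total: 208 + 128 = 336 kbps = 0.336 Mbps.
Total bitrate: 6.036 Mbps.
Per item: 6.036 Mbps × 540 s = 3,259 Mb = 407.4 MB.
Capacity: 64 GiB = 549,756 Mb; 168.67 items → 168 complete.

168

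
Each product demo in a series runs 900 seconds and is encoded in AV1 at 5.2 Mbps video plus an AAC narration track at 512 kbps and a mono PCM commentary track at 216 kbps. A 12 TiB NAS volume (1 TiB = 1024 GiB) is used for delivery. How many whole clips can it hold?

19784

Audio total: 512 + 216 = 728 kbps = 0.728 Mbps.
Total bitrate: 5.928 Mbps.
Per item: 5.928 Mbps × 900 s = 5,335 Mb = 666.9 MB.
Capacity: 12 TiB = 105,553,116 Mb; 19784.28 items → 19784 complete.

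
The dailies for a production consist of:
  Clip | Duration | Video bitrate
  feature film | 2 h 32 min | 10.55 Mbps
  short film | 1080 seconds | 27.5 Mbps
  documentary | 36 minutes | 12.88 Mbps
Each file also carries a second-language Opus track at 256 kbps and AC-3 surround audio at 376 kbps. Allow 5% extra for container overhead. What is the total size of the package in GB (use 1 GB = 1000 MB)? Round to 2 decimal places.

Audio total: 256 + 376 = 632 kbps = 0.632 Mbps.
feature film: 11.182 Mbps × 9120 s × 1.05 = 107078.8 Mb
short film: 28.132 Mbps × 1080 s × 1.05 = 31901.7 Mb
documentary: 13.512 Mbps × 2160 s × 1.05 = 30645.2 Mb
Total: 169625.7 Mb = 21203.2 MB.
= 21.20 GB.

21.20 GB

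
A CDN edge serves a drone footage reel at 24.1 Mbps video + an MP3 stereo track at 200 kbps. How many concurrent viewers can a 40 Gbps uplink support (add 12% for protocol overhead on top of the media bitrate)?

Audio: 200 kbps = 0.200 Mbps.
Per-viewer media rate: 24.300 Mbps.
On the wire with 12% overhead: 27.216 Mbps.
40 Gbps = 40,000 Mbps; 40,000 / 27.216 = 1469.72 → 1469 viewers.

1469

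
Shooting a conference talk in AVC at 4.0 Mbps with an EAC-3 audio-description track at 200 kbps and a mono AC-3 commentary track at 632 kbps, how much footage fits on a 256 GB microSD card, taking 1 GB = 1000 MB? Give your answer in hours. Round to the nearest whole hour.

Audio total: 200 + 632 = 832 kbps = 0.832 Mbps.
Total bitrate: 4.0 + 0.832 = 4.832 Mbps.
Capacity: 256 GB = 2,048,000 Mb.
Recording time: 2,048,000 / 4.832 = 423,841 s ≈ 118 hours.

118 hours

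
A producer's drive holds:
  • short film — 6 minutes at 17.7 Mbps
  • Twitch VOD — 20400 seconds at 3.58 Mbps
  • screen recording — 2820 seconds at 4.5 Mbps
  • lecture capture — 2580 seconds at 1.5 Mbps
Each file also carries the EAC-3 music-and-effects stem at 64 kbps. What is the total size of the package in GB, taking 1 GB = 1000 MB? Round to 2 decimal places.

12.20 GB

Audio: 64 kbps = 0.064 Mbps.
short film: 17.764 Mbps × 360 s = 6395.0 Mb
Twitch VOD: 3.644 Mbps × 20400 s = 74337.6 Mb
screen recording: 4.564 Mbps × 2820 s = 12870.5 Mb
lecture capture: 1.564 Mbps × 2580 s = 4035.1 Mb
Total: 97638.2 Mb = 12204.8 MB.
= 12.20 GB.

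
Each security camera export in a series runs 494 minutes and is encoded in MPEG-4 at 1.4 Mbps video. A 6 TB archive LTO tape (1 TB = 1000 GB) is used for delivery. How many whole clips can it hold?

1156

494 min = 29640 s
Per item: 1.400 Mbps × 29640 s = 41,496 Mb = 5,187 MB.
Capacity: 6 TB = 48,000,000 Mb; 1156.74 items → 1156 complete.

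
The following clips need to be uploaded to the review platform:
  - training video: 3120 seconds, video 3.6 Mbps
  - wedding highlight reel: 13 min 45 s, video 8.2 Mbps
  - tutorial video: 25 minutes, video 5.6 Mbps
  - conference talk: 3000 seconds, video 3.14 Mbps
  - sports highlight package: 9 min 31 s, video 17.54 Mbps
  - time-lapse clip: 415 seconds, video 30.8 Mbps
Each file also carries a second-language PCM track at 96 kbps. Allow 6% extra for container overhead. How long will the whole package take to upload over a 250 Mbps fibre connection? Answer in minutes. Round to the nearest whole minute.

Audio: 96 kbps = 0.096 Mbps.
training video: 3.696 Mbps × 3120 s × 1.06 = 12223.4 Mb
wedding highlight reel: 8.296 Mbps × 825 s × 1.06 = 7254.9 Mb
tutorial video: 5.696 Mbps × 1500 s × 1.06 = 9056.6 Mb
conference talk: 3.236 Mbps × 3000 s × 1.06 = 10290.5 Mb
sports highlight package: 17.636 Mbps × 571 s × 1.06 = 10674.4 Mb
time-lapse clip: 30.896 Mbps × 415 s × 1.06 = 13591.2 Mb
Total: 63090.9 Mb = 7886.4 MB.
At 250 Mbps: 63090.9 / 250 = 252 s ≈ 4.21 minutes.

4 minutes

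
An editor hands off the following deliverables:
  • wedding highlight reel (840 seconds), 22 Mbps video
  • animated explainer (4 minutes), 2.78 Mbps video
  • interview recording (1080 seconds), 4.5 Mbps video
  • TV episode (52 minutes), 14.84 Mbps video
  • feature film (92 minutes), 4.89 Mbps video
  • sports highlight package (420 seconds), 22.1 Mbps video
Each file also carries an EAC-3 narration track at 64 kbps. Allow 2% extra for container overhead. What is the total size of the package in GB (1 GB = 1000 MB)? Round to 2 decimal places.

Audio: 64 kbps = 0.064 Mbps.
wedding highlight reel: 22.064 Mbps × 840 s × 1.02 = 18904.4 Mb
animated explainer: 2.844 Mbps × 240 s × 1.02 = 696.2 Mb
interview recording: 4.564 Mbps × 1080 s × 1.02 = 5027.7 Mb
TV episode: 14.904 Mbps × 3120 s × 1.02 = 47430.5 Mb
feature film: 4.954 Mbps × 5520 s × 1.02 = 27893.0 Mb
sports highlight package: 22.164 Mbps × 420 s × 1.02 = 9495.1 Mb
Total: 109446.9 Mb = 13680.9 MB.
= 13.68 GB.

13.68 GB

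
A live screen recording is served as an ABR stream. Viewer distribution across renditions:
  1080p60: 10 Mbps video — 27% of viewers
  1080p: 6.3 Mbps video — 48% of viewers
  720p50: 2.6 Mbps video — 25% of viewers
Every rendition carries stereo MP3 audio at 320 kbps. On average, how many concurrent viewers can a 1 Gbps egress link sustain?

Audio: 320 kbps = 0.320 Mbps.
Average per-viewer bitrate: 0.27×10.320 + 0.48×6.620 + 0.25×2.920 = 6.694 Mbps.
1 Gbps = 1,000 Mbps; 1,000 / 6.694 = 149.39 → 149.

149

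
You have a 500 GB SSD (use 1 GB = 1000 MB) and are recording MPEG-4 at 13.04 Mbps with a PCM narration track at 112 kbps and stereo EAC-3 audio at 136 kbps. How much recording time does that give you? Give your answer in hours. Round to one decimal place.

Audio total: 112 + 136 = 248 kbps = 0.248 Mbps.
Total bitrate: 13.04 + 0.248 = 13.288 Mbps.
Capacity: 500 GB = 4,000,000 Mb.
Recording time: 4,000,000 / 13.288 = 301,023 s ≈ 83.6 hours.

83.6 hours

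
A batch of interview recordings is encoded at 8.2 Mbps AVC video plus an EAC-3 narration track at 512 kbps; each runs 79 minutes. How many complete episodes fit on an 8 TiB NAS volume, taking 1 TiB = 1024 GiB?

79 min = 4740 s
Audio: 512 kbps = 0.512 Mbps.
Total bitrate: 8.712 Mbps.
Per item: 8.712 Mbps × 4740 s = 41,295 Mb = 5,162 MB.
Capacity: 8 TiB = 70,368,744 Mb; 1704.05 items → 1704 complete.

1704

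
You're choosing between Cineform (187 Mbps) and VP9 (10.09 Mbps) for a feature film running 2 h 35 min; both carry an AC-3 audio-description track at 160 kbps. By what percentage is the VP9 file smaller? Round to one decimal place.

94.5%

2 h 35 min = 155 min = 9300 s
Audio: 160 kbps = 0.160 Mbps.
Cineform: 187.160 Mbps × 9300 s = 1740588.0 Mb = 217.573 GB.
VP9: 10.250 Mbps × 9300 s = 95325.0 Mb = 11.916 GB.
Reduction: (1 − 11.916/217.573) × 100 = 94.52%.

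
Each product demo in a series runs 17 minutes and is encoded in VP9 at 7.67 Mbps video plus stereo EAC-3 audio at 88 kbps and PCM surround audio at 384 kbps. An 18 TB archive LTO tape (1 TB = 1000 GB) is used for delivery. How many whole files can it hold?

17339

17 min = 1020 s
Audio total: 88 + 384 = 472 kbps = 0.472 Mbps.
Total bitrate: 8.142 Mbps.
Per item: 8.142 Mbps × 1020 s = 8,305 Mb = 1,038 MB.
Capacity: 18 TB = 144,000,000 Mb; 17339.29 items → 17339 complete.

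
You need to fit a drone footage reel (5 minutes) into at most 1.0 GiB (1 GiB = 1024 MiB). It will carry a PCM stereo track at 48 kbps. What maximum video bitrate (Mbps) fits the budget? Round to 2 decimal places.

Budget: 1.0 GiB = 8589.9 Mb.
5 min = 300 s
Total bitrate budget: 8589.9 Mb / 300 s = 28.633 Mbps.
Audio: 48 kbps = 0.048 Mbps.
Video: 28.633 − 0.048 = 28.585 Mbps.

28.59 Mbps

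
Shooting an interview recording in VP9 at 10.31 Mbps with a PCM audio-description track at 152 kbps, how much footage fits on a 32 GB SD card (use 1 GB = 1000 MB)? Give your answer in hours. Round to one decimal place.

Audio: 152 kbps = 0.152 Mbps.
Total bitrate: 10.31 + 0.152 = 10.462 Mbps.
Capacity: 32 GB = 256,000 Mb.
Recording time: 256,000 / 10.462 = 24,470 s ≈ 6.80 hours.

6.8 hours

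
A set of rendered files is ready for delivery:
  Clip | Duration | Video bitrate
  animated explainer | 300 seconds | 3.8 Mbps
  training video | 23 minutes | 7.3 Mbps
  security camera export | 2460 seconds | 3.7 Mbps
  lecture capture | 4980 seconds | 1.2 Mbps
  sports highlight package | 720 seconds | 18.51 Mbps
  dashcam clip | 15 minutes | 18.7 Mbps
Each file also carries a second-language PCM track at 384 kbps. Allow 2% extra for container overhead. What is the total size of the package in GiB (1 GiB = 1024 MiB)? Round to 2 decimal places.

Audio: 384 kbps = 0.384 Mbps.
animated explainer: 4.184 Mbps × 300 s × 1.02 = 1280.3 Mb
training video: 7.684 Mbps × 1380 s × 1.02 = 10816.0 Mb
security camera export: 4.084 Mbps × 2460 s × 1.02 = 10247.6 Mb
lecture capture: 1.584 Mbps × 4980 s × 1.02 = 8046.1 Mb
sports highlight package: 18.894 Mbps × 720 s × 1.02 = 13875.8 Mb
dashcam clip: 19.084 Mbps × 900 s × 1.02 = 17519.1 Mb
Total: 61784.8 Mb = 7723.1 MB.
= 7.193 GiB.

7.19 GiB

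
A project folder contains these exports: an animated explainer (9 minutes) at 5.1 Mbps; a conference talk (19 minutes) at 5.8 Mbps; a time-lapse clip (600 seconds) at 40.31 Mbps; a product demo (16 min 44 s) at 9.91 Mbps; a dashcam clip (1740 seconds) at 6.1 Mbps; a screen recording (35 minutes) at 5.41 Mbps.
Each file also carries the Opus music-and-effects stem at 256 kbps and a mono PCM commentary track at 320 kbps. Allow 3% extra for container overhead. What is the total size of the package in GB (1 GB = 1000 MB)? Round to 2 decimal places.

Audio total: 256 + 320 = 576 kbps = 0.576 Mbps.
animated explainer: 5.676 Mbps × 540 s × 1.03 = 3157.0 Mb
conference talk: 6.376 Mbps × 1140 s × 1.03 = 7486.7 Mb
time-lapse clip: 40.886 Mbps × 600 s × 1.03 = 25267.5 Mb
product demo: 10.486 Mbps × 1004 s × 1.03 = 10843.8 Mb
dashcam clip: 6.676 Mbps × 1740 s × 1.03 = 11964.7 Mb
screen recording: 5.986 Mbps × 2100 s × 1.03 = 12947.7 Mb
Total: 71667.5 Mb = 8958.4 MB.
= 8.958 GB.

8.96 GB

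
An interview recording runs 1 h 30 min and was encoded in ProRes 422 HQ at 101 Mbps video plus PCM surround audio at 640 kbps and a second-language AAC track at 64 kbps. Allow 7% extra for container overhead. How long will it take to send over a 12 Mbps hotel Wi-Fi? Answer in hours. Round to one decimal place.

13.6 hours

1 h 30 min = 90 min = 5400 s
Audio total: 640 + 64 = 704 kbps = 0.704 Mbps.
Total bitrate: 101.704 Mbps.
File: 101.704 Mbps × 5400 s = 549201.6 Mb.
With 7% container overhead: ×1.07. → 587645.7 Mb.
At 12 Mbps: 587645.7 / 12 = 48970.5 s ≈ 13.6 hours.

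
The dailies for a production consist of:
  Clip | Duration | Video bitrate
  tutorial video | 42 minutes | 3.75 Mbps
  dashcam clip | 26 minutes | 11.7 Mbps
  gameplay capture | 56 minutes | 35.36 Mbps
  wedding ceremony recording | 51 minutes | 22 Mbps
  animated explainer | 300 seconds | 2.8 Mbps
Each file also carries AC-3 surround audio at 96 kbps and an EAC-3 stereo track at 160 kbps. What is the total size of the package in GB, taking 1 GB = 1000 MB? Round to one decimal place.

Audio total: 96 + 160 = 256 kbps = 0.256 Mbps.
tutorial video: 4.006 Mbps × 2520 s = 10095.1 Mb
dashcam clip: 11.956 Mbps × 1560 s = 18651.4 Mb
gameplay capture: 35.616 Mbps × 3360 s = 119669.8 Mb
wedding ceremony recording: 22.256 Mbps × 3060 s = 68103.4 Mb
animated explainer: 3.056 Mbps × 300 s = 916.8 Mb
Total: 217436.4 Mb = 27179.5 MB.
= 27.18 GB.

27.2 GB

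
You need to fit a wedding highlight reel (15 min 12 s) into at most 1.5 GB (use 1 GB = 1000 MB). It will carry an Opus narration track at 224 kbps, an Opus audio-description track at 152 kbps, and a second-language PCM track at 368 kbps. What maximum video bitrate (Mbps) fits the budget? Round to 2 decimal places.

12.41 Mbps

Budget: 1.5 GB = 12000.0 Mb.
15 min 12 s = 912 s
Total bitrate budget: 12000.0 Mb / 912 s = 13.158 Mbps.
Audio total: 224 + 152 + 368 = 744 kbps = 0.744 Mbps.
Video: 13.158 − 0.744 = 12.414 Mbps.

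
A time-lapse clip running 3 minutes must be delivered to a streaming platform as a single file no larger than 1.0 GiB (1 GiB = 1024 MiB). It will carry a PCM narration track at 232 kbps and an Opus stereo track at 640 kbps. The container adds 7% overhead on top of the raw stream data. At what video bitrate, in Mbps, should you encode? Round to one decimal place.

Budget: 1.0 GiB = 8589.9 Mb.
Stream payload after overhead: 8589.9 / 1.07 = 8028.0 Mb.
3 min = 180 s
Total bitrate budget: 8028.0 Mb / 180 s = 44.600 Mbps.
Audio total: 232 + 640 = 872 kbps = 0.872 Mbps.
Video: 44.600 − 0.872 = 43.728 Mbps.

43.7 Mbps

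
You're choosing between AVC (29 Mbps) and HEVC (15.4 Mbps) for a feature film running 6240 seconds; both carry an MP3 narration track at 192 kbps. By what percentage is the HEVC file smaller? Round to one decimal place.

46.6%

Audio: 192 kbps = 0.192 Mbps.
AVC: 29.192 Mbps × 6240 s = 182158.1 Mb = 22.770 GB.
HEVC: 15.592 Mbps × 6240 s = 97294.1 Mb = 12.162 GB.
Reduction: (1 − 12.162/22.770) × 100 = 46.59%.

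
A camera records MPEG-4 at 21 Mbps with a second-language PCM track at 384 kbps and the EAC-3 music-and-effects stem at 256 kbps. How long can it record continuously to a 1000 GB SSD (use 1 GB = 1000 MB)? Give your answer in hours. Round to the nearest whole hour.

103 hours

Audio total: 384 + 256 = 640 kbps = 0.640 Mbps.
Total bitrate: 21 + 0.640 = 21.640 Mbps.
Capacity: 1000 GB = 8,000,000 Mb.
Recording time: 8,000,000 / 21.640 = 369,686 s ≈ 103 hours.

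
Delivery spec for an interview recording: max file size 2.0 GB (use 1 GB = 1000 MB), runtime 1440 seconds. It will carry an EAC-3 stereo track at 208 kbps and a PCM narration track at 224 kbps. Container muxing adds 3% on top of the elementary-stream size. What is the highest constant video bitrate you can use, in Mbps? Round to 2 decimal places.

10.36 Mbps

Budget: 2.0 GB = 16000.0 Mb.
Stream payload after overhead: 16000.0 / 1.03 = 15534.0 Mb.
Total bitrate budget: 15534.0 Mb / 1440 s = 10.787 Mbps.
Audio total: 208 + 224 = 432 kbps = 0.432 Mbps.
Video: 10.787 − 0.432 = 10.355 Mbps.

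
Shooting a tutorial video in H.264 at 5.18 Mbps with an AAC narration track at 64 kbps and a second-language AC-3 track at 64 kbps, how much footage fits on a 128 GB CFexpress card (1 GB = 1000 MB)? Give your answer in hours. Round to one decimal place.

53.6 hours

Audio total: 64 + 64 = 128 kbps = 0.128 Mbps.
Total bitrate: 5.18 + 0.128 = 5.308 Mbps.
Capacity: 128 GB = 1,024,000 Mb.
Recording time: 1,024,000 / 5.308 = 192,916 s ≈ 53.6 hours.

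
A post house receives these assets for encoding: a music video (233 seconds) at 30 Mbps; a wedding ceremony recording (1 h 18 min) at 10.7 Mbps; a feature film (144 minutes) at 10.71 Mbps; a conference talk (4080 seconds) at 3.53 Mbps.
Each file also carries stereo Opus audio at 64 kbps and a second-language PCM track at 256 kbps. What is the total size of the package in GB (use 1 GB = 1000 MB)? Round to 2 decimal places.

21.21 GB

Audio total: 64 + 256 = 320 kbps = 0.320 Mbps.
music video: 30.320 Mbps × 233 s = 7064.6 Mb
wedding ceremony recording: 11.020 Mbps × 4680 s = 51573.6 Mb
feature film: 11.030 Mbps × 8640 s = 95299.2 Mb
conference talk: 3.850 Mbps × 4080 s = 15708.0 Mb
Total: 169645.4 Mb = 21205.7 MB.
= 21.21 GB.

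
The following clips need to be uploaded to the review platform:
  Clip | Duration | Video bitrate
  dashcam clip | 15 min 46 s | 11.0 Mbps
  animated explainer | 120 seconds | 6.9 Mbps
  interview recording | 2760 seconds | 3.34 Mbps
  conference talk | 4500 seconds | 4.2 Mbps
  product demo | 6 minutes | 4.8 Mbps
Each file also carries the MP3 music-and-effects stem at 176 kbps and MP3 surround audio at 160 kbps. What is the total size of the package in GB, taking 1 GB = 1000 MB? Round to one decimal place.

Audio total: 176 + 160 = 336 kbps = 0.336 Mbps.
dashcam clip: 11.336 Mbps × 946 s = 10723.9 Mb
animated explainer: 7.236 Mbps × 120 s = 868.3 Mb
interview recording: 3.676 Mbps × 2760 s = 10145.8 Mb
conference talk: 4.536 Mbps × 4500 s = 20412.0 Mb
product demo: 5.136 Mbps × 360 s = 1849.0 Mb
Total: 43998.9 Mb = 5499.9 MB.
= 5.500 GB.

5.5 GB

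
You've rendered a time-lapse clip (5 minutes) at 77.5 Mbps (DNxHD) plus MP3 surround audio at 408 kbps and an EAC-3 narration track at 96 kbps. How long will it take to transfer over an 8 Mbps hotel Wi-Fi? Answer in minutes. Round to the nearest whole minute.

5 min = 300 s
Audio total: 408 + 96 = 504 kbps = 0.504 Mbps.
Total bitrate: 78.004 Mbps.
File: 78.004 Mbps × 300 s = 23401.2 Mb.
At 8 Mbps: 23401.2 / 8 = 2925.2 s ≈ 48.8 minutes.

49 minutes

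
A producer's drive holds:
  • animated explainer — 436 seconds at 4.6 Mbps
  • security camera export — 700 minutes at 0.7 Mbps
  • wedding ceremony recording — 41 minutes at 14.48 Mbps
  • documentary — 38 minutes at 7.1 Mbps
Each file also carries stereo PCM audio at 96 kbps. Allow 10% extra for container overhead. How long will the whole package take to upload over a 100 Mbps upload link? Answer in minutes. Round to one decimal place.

16.1 minutes

Audio: 96 kbps = 0.096 Mbps.
animated explainer: 4.696 Mbps × 436 s × 1.10 = 2252.2 Mb
security camera export: 0.796 Mbps × 42000 s × 1.10 = 36775.2 Mb
wedding ceremony recording: 14.576 Mbps × 2460 s × 1.10 = 39442.7 Mb
documentary: 7.196 Mbps × 2280 s × 1.10 = 18047.6 Mb
Total: 96517.6 Mb = 12064.7 MB.
At 100 Mbps: 96517.6 / 100 = 965 s ≈ 16.1 minutes.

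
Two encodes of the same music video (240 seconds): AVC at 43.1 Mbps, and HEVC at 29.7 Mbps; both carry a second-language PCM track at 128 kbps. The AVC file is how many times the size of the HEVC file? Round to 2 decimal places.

1.45

Audio: 128 kbps = 0.128 Mbps.
AVC: 43.228 Mbps × 240 s = 10374.7 Mb = 1.208 GiB.
HEVC: 29.828 Mbps × 240 s = 7158.7 Mb = 0.833 GiB.
Ratio: 1.208 / 0.833 = 1.449.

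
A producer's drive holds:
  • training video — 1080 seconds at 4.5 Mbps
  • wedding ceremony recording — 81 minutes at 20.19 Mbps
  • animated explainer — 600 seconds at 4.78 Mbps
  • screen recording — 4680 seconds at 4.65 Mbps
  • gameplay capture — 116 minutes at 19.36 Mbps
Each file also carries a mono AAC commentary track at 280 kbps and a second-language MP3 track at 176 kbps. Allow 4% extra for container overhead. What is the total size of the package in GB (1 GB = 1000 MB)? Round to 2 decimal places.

35.18 GB

Audio total: 280 + 176 = 456 kbps = 0.456 Mbps.
training video: 4.956 Mbps × 1080 s × 1.04 = 5566.6 Mb
wedding ceremony recording: 20.646 Mbps × 4860 s × 1.04 = 104353.1 Mb
animated explainer: 5.236 Mbps × 600 s × 1.04 = 3267.3 Mb
screen recording: 5.106 Mbps × 4680 s × 1.04 = 24851.9 Mb
gameplay capture: 19.816 Mbps × 6960 s × 1.04 = 143436.1 Mb
Total: 281475.0 Mb = 35184.4 MB.
= 35.18 GB.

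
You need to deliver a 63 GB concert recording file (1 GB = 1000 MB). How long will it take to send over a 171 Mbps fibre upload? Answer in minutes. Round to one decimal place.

File: 63 GB = 504000.0 Mb.
At 171 Mbps: 504000.0 / 171 = 2947.4 s ≈ 49.1 minutes.

49.1 minutes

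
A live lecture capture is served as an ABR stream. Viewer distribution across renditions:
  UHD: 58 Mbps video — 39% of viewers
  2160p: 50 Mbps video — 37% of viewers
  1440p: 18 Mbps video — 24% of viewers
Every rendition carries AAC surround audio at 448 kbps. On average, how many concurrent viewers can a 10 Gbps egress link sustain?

217

Audio: 448 kbps = 0.448 Mbps.
Average per-viewer bitrate: 0.39×58.448 + 0.37×50.448 + 0.24×18.448 = 45.888 Mbps.
10 Gbps = 10,000 Mbps; 10,000 / 45.888 = 217.92 → 217.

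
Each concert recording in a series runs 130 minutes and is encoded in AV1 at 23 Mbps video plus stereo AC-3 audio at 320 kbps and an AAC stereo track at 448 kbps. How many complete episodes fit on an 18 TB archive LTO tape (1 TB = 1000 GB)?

130 min = 7800 s
Audio total: 320 + 448 = 768 kbps = 0.768 Mbps.
Total bitrate: 23.768 Mbps.
Per item: 23.768 Mbps × 7800 s = 185,390 Mb = 23,174 MB.
Capacity: 18 TB = 144,000,000 Mb; 776.74 items → 776 complete.

776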